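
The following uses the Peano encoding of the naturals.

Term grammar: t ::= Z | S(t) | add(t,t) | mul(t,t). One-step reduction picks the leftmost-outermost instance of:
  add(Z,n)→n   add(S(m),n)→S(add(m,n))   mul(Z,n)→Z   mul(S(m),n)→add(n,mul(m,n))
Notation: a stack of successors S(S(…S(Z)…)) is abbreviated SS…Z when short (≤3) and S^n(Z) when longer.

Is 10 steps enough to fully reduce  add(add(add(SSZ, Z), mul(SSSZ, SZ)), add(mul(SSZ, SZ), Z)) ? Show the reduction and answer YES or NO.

  start: add(add(add(SSZ, Z), mul(SSSZ, SZ)), add(mul(SSZ, SZ), Z))
  →1  add(add(S(add(SZ, Z)), mul(SSSZ, SZ)), add(mul(SSZ, SZ), Z))
  →2  add(S(add(add(SZ, Z), mul(SSSZ, SZ))), add(mul(SSZ, SZ), Z))
  →3  S(add(add(add(SZ, Z), mul(SSSZ, SZ)), add(mul(SSZ, SZ), Z)))
  →4  S(add(add(S(add(Z, Z)), mul(SSSZ, SZ)), add(mul(SSZ, SZ), Z)))
  →5  S(add(S(add(add(Z, Z), mul(SSSZ, SZ))), add(mul(SSZ, SZ), Z)))
  →6  S(S(add(add(add(Z, Z), mul(SSSZ, SZ)), add(mul(SSZ, SZ), Z))))
  →7  S(S(add(add(Z, mul(SSSZ, SZ)), add(mul(SSZ, SZ), Z))))
  →8  S(S(add(mul(SSSZ, SZ), add(mul(SSZ, SZ), Z))))
  →9  S(S(add(add(SZ, mul(SSZ, SZ)), add(mul(SSZ, SZ), Z))))
  →10  S(S(add(S(add(Z, mul(SSZ, SZ))), add(mul(SSZ, SZ), Z))))

Answer: NO — after 10 steps the term is S(S(add(S(add(Z, mul(SSZ, SZ))), add(mul(SSZ, SZ), Z)))), not yet normal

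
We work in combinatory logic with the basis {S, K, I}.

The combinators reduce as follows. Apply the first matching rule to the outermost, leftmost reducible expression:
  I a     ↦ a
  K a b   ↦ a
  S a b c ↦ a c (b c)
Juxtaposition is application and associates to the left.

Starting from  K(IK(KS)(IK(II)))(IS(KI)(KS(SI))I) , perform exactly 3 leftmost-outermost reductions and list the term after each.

Answer: after 3 steps: KS

Working:
  start: K(IK(KS)(IK(II)))(IS(KI)(KS(SI))I)
  [1] IK(KS)(IK(II))
  [2] K(KS)(IK(II))
  [3] KS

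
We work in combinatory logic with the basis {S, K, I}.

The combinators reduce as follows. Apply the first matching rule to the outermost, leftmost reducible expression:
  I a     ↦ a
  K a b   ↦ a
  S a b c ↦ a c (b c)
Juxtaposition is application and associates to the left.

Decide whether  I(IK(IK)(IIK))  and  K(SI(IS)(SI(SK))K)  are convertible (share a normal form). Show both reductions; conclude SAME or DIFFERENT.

Answer: DIFFERENT — A ⇓ K, B ⇓ K(SKK)

Reduction:
Term A:
  start: I(IK(IK)(IIK))
  [1] IK(IK)(IIK)
  [2] K(IK)(IIK)
  [3] IK
  [4] K

Term B:
  start: K(SI(IS)(SI(SK))K)
  [1] K(I(SI(SK))(IS(SI(SK)))K)
  [2] K(SI(SK)(IS(SI(SK)))K)
  [3] K(I(IS(SI(SK)))(SK(IS(SI(SK))))K)
  [4] K(IS(SI(SK))(SK(IS(SI(SK))))K)
  [5] K(S(SI(SK))(SK(IS(SI(SK))))K)
  [6] K(SI(SK)K(SK(IS(SI(SK)))K))
  [7] K(IK(SKK)(SK(IS(SI(SK)))K))
  [8] K(K(SKK)(SK(IS(SI(SK)))K))
  [9] K(SKK)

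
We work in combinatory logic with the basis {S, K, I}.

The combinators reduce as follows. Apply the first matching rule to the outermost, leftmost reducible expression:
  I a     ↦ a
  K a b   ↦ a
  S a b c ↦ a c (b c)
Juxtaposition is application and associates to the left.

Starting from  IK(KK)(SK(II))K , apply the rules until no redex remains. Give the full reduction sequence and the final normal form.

  start: IK(KK)(SK(II))K
  →1  K(KK)(SK(II))K
  →2  KKK
  →3  K

Answer: normal form = K  (in 3 steps)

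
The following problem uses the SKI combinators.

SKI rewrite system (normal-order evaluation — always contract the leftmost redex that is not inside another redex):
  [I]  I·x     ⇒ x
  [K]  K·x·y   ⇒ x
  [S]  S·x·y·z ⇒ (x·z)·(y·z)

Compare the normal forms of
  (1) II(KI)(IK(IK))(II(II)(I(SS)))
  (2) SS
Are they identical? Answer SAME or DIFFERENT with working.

Answer: SAME — A ⇓ SS, B ⇓ SS

Working:
Term A:
  start: II(KI)(IK(IK))(II(II)(I(SS)))
  [1] I(KI)(IK(IK))(II(II)(I(SS)))
  [2] KI(IK(IK))(II(II)(I(SS)))
  [3] I(II(II)(I(SS)))
  [4] II(II)(I(SS))
  [5] I(II)(I(SS))
  [6] II(I(SS))
  [7] I(I(SS))
  [8] I(SS)
  [9] SS

Term B:
  start: SS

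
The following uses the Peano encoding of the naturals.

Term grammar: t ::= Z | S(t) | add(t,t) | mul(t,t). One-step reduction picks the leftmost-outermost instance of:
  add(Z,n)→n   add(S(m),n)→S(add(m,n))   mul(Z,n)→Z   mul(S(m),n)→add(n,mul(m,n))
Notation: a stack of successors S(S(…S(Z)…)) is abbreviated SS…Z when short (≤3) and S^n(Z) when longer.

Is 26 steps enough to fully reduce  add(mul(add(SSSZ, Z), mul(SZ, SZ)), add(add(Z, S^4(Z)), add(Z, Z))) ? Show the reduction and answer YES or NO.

  start: add(mul(add(SSSZ, Z), mul(SZ, SZ)), add(add(Z, S^4(Z)), add(Z, Z)))
  [1] add(mul(S(add(SSZ, Z)), mul(SZ, SZ)), add(add(Z, S^4(Z)), add(Z, Z)))
  [2] add(add(mul(SZ, SZ), mul(add(SSZ, Z), mul(SZ, SZ))), add(add(Z, S^4(Z)), add(Z, Z)))
  [3] add(add(add(SZ, mul(Z, SZ)), mul(add(SSZ, Z), mul(SZ, SZ))), add(add(Z, S^4(Z)), add(Z, Z)))
  [4] add(add(S(add(Z, mul(Z, SZ))), mul(add(SSZ, Z), mul(SZ, SZ))), add(add(Z, S^4(Z)), add(Z, Z)))
  [5] add(S(add(add(Z, mul(Z, SZ)), mul(add(SSZ, Z), mul(SZ, SZ)))), add(add(Z, S^4(Z)), add(Z, Z)))
  [6] S(add(add(add(Z, mul(Z, SZ)), mul(add(SSZ, Z), mul(SZ, SZ))), add(add(Z, S^4(Z)), add(Z, Z))))
  [7] S(add(add(mul(Z, SZ), mul(add(SSZ, Z), mul(SZ, SZ))), add(add(Z, S^4(Z)), add(Z, Z))))
  [8] S(add(add(Z, mul(add(SSZ, Z), mul(SZ, SZ))), add(add(Z, S^4(Z)), add(Z, Z))))
  [9] S(add(mul(add(SSZ, Z), mul(SZ, SZ)), add(add(Z, S^4(Z)), add(Z, Z))))
  [10] S(add(mul(S(add(SZ, Z)), mul(SZ, SZ)), add(add(Z, S^4(Z)), add(Z, Z))))
  [11] S(add(add(mul(SZ, SZ), mul(add(SZ, Z), mul(SZ, SZ))), add(add(Z, S^4(Z)), add(Z, Z))))
  [12] S(add(add(add(SZ, mul(Z, SZ)), mul(add(SZ, Z), mul(SZ, SZ))), add(add(Z, S^4(Z)), add(Z, Z))))
  [13] S(add(add(S(add(Z, mul(Z, SZ))), mul(add(SZ, Z), mul(SZ, SZ))), add(add(Z, S^4(Z)), add(Z, Z))))
  [14] S(add(S(add(add(Z, mul(Z, SZ)), mul(add(SZ, Z), mul(SZ, SZ)))), add(add(Z, S^4(Z)), add(Z, Z))))
  [15] S(S(add(add(add(Z, mul(Z, SZ)), mul(add(SZ, Z), mul(SZ, SZ))), add(add(Z, S^4(Z)), add(Z, Z)))))
  [16] S(S(add(add(mul(Z, SZ), mul(add(SZ, Z), mul(SZ, SZ))), add(add(Z, S^4(Z)), add(Z, Z)))))
  [17] S(S(add(add(Z, mul(add(SZ, Z), mul(SZ, SZ))), add(add(Z, S^4(Z)), add(Z, Z)))))
  [18] S(S(add(mul(add(SZ, Z), mul(SZ, SZ)), add(add(Z, S^4(Z)), add(Z, Z)))))
  [19] S(S(add(mul(S(add(Z, Z)), mul(SZ, SZ)), add(add(Z, S^4(Z)), add(Z, Z)))))
  [20] S(S(add(add(mul(SZ, SZ), mul(add(Z, Z), mul(SZ, SZ))), add(add(Z, S^4(Z)), add(Z, Z)))))
  [21] S(S(add(add(add(SZ, mul(Z, SZ)), mul(add(Z, Z), mul(SZ, SZ))), add(add(Z, S^4(Z)), add(Z, Z)))))
  [22] S(S(add(add(S(add(Z, mul(Z, SZ))), mul(add(Z, Z), mul(SZ, SZ))), add(add(Z, S^4(Z)), add(Z, Z)))))
  [23] S(S(add(S(add(add(Z, mul(Z, SZ)), mul(add(Z, Z), mul(SZ, SZ)))), add(add(Z, S^4(Z)), add(Z, Z)))))
  [24] S(S(S(add(add(add(Z, mul(Z, SZ)), mul(add(Z, Z), mul(SZ, SZ))), add(add(Z, S^4(Z)), add(Z, Z))))))
  [25] S(S(S(add(add(mul(Z, SZ), mul(add(Z, Z), mul(SZ, SZ))), add(add(Z, S^4(Z)), add(Z, Z))))))
  [26] S(S(S(add(add(Z, mul(add(Z, Z), mul(SZ, SZ))), add(add(Z, S^4(Z)), add(Z, Z))))))

Answer: NO — after 26 steps the term is S(S(S(add(add(Z, mul(add(Z, Z), mul(SZ, SZ))), add(add(Z, S^4(Z)), add(Z, Z)))))), not yet normal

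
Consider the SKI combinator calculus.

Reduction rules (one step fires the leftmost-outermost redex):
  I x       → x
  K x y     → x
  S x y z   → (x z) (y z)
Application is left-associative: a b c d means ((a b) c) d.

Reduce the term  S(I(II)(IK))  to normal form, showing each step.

Answer: normal form = SK  (in 4 steps)

Reduction:
  start: S(I(II)(IK))
  [1] S(II(IK))
  [2] S(I(IK))
  [3] S(IK)
  [4] SK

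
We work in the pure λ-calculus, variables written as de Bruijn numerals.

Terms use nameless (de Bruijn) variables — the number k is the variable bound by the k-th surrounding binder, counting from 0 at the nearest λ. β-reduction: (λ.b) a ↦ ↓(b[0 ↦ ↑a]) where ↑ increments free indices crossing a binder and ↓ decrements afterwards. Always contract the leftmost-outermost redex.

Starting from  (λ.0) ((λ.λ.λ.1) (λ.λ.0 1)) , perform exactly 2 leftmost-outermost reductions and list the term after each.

  start: (λ.0) ((λ.λ.λ.1) (λ.λ.0 1))
  →1  (λ.λ.λ.1) (λ.λ.0 1)
  →2  λ.λ.1

Answer: after 2 steps: λ.λ.1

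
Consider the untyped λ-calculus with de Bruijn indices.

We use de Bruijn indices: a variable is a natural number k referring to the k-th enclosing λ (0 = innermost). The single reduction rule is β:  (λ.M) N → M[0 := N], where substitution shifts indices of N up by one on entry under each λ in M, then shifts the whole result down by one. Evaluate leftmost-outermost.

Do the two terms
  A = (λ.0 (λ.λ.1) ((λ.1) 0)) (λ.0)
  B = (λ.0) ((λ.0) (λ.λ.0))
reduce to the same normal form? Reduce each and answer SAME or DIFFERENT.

Term A:
  start: (λ.0 (λ.λ.1) ((λ.1) 0)) (λ.0)
  →1  (λ.0) (λ.λ.1) ((λ.λ.0) (λ.0))
  →2  (λ.λ.1) ((λ.λ.0) (λ.0))
  →3  λ.(λ.λ.0) (λ.0)
  →4  λ.λ.0

Term B:
  start: (λ.0) ((λ.0) (λ.λ.0))
  →1  (λ.0) (λ.λ.0)
  →2  λ.λ.0

Answer: SAME — A ⇓ λ.λ.0, B ⇓ λ.λ.0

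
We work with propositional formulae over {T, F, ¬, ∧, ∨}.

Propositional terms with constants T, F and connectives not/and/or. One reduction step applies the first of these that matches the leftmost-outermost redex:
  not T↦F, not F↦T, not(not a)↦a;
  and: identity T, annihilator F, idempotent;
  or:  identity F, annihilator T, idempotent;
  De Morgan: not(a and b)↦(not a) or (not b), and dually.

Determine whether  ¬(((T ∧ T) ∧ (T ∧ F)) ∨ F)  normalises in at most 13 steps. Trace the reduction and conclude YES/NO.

Answer: YES — reaches normal form T in 11 ≤ 13 steps

Reduction:
  start: ¬(((T ∧ T) ∧ (T ∧ F)) ∨ F)
  →1  ¬((T ∧ T) ∧ (T ∧ F)) ∧ ¬F
  →2  (¬(T ∧ T) ∨ ¬(T ∧ F)) ∧ ¬F
  →3  ((¬T ∨ ¬T) ∨ ¬(T ∧ F)) ∧ ¬F
  →4  (¬T ∨ ¬(T ∧ F)) ∧ ¬F
  →5  (F ∨ ¬(T ∧ F)) ∧ ¬F
  →6  ¬(T ∧ F) ∧ ¬F
  →7  (¬T ∨ ¬F) ∧ ¬F
  →8  (F ∨ ¬F) ∧ ¬F
  →9  ¬F ∧ ¬F
  →10  ¬F
  →11  T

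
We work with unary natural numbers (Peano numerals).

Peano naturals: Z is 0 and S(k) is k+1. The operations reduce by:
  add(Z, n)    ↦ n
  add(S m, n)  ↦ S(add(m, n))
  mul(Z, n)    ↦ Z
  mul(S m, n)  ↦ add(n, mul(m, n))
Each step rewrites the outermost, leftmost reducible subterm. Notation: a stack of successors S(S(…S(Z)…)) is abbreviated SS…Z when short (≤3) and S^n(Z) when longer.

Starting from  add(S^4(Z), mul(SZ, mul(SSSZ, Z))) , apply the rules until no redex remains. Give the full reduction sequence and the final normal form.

Answer: normal form = S^4(Z)  (in 15 steps)

Working:
  start: add(S^4(Z), mul(SZ, mul(SSSZ, Z)))
  [1] S(add(SSSZ, mul(SZ, mul(SSSZ, Z))))
  [2] S(S(add(SSZ, mul(SZ, mul(SSSZ, Z)))))
  [3] S(S(S(add(SZ, mul(SZ, mul(SSSZ, Z))))))
  [4] S(S(S(S(add(Z, mul(SZ, mul(SSSZ, Z)))))))
  [5] S(S(S(S(mul(SZ, mul(SSSZ, Z))))))
  [6] S(S(S(S(add(mul(SSSZ, Z), mul(Z, mul(SSSZ, Z)))))))
  [7] S(S(S(S(add(add(Z, mul(SSZ, Z)), mul(Z, mul(SSSZ, Z)))))))
  [8] S(S(S(S(add(mul(SSZ, Z), mul(Z, mul(SSSZ, Z)))))))
  [9] S(S(S(S(add(add(Z, mul(SZ, Z)), mul(Z, mul(SSSZ, Z)))))))
  [10] S(S(S(S(add(mul(SZ, Z), mul(Z, mul(SSSZ, Z)))))))
  [11] S(S(S(S(add(add(Z, mul(Z, Z)), mul(Z, mul(SSSZ, Z)))))))
  [12] S(S(S(S(add(mul(Z, Z), mul(Z, mul(SSSZ, Z)))))))
  [13] S(S(S(S(add(Z, mul(Z, mul(SSSZ, Z)))))))
  [14] S(S(S(S(mul(Z, mul(SSSZ, Z))))))
  [15] S^4(Z)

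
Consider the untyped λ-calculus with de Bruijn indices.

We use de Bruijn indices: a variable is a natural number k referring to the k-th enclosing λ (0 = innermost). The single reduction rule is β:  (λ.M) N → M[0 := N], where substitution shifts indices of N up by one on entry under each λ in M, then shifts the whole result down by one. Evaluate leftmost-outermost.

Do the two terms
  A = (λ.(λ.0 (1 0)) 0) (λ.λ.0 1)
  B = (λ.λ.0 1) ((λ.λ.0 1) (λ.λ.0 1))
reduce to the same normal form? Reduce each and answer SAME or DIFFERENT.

Answer: SAME — A ⇓ λ.0 (λ.0 (λ.λ.0 1)), B ⇓ λ.0 (λ.0 (λ.λ.0 1))

Working:
Term A:
  start: (λ.(λ.0 (1 0)) 0) (λ.λ.0 1)
  step 1: (λ.0 ((λ.λ.0 1) 0)) (λ.λ.0 1)
  step 2: (λ.λ.0 1) ((λ.λ.0 1) (λ.λ.0 1))
  step 3: λ.0 ((λ.λ.0 1) (λ.λ.0 1))
  step 4: λ.0 (λ.0 (λ.λ.0 1))

Term B:
  start: (λ.λ.0 1) ((λ.λ.0 1) (λ.λ.0 1))
  step 1: λ.0 ((λ.λ.0 1) (λ.λ.0 1))
  step 2: λ.0 (λ.0 (λ.λ.0 1))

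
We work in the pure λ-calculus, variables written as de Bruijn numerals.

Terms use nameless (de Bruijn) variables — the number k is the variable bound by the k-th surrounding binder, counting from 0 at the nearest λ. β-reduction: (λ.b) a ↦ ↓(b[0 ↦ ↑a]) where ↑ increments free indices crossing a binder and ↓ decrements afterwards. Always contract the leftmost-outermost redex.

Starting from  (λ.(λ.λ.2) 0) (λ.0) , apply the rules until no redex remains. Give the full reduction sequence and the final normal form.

  start: (λ.(λ.λ.2) 0) (λ.0)
  →1  (λ.λ.λ.0) (λ.0)
  →2  λ.λ.0

Answer: normal form = λ.λ.0  (in 2 steps)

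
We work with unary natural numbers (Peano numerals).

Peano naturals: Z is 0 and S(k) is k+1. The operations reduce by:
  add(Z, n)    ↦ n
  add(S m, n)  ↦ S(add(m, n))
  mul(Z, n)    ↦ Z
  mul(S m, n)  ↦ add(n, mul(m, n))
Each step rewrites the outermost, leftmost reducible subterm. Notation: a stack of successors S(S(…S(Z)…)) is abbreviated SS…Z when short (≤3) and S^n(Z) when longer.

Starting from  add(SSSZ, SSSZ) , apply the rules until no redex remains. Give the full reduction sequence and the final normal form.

  start: add(SSSZ, SSSZ)
  [1] S(add(SSZ, SSSZ))
  [2] S(S(add(SZ, SSSZ)))
  [3] S(S(S(add(Z, SSSZ))))
  [4] S^6(Z)

Answer: normal form = S^6(Z)  (in 4 steps)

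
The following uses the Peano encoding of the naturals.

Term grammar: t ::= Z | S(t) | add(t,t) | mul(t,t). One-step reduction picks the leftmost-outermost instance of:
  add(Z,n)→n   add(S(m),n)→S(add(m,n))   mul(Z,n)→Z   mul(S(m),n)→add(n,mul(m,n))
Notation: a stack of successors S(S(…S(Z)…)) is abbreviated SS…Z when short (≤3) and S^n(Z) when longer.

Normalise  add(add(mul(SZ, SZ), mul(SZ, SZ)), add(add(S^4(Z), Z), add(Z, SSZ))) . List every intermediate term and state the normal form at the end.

  start: add(add(mul(SZ, SZ), mul(SZ, SZ)), add(add(S^4(Z), Z), add(Z, SSZ)))
  →1  add(add(add(SZ, mul(Z, SZ)), mul(SZ, SZ)), add(add(S^4(Z), Z), add(Z, SSZ)))
  →2  add(add(S(add(Z, mul(Z, SZ))), mul(SZ, SZ)), add(add(S^4(Z), Z), add(Z, SSZ)))
  →3  add(S(add(add(Z, mul(Z, SZ)), mul(SZ, SZ))), add(add(S^4(Z), Z), add(Z, SSZ)))
  →4  S(add(add(add(Z, mul(Z, SZ)), mul(SZ, SZ)), add(add(S^4(Z), Z), add(Z, SSZ))))
  →5  S(add(add(mul(Z, SZ), mul(SZ, SZ)), add(add(S^4(Z), Z), add(Z, SSZ))))
  →6  S(add(add(Z, mul(SZ, SZ)), add(add(S^4(Z), Z), add(Z, SSZ))))
  →7  S(add(mul(SZ, SZ), add(add(S^4(Z), Z), add(Z, SSZ))))
  →8  S(add(add(SZ, mul(Z, SZ)), add(add(S^4(Z), Z), add(Z, SSZ))))
  →9  S(add(S(add(Z, mul(Z, SZ))), add(add(S^4(Z), Z), add(Z, SSZ))))
  →10  S(S(add(add(Z, mul(Z, SZ)), add(add(S^4(Z), Z), add(Z, SSZ)))))
  →11  S(S(add(mul(Z, SZ), add(add(S^4(Z), Z), add(Z, SSZ)))))
  →12  S(S(add(Z, add(add(S^4(Z), Z), add(Z, SSZ)))))
  →13  S(S(add(add(S^4(Z), Z), add(Z, SSZ))))
  →14  S(S(add(S(add(SSSZ, Z)), add(Z, SSZ))))
  →15  S(S(S(add(add(SSSZ, Z), add(Z, SSZ)))))
  →16  S(S(S(add(S(add(SSZ, Z)), add(Z, SSZ)))))
  →17  S(S(S(S(add(add(SSZ, Z), add(Z, SSZ))))))
  →18  S(S(S(S(add(S(add(SZ, Z)), add(Z, SSZ))))))
  →19  S(S(S(S(S(add(add(SZ, Z), add(Z, SSZ)))))))
  →20  S(S(S(S(S(add(S(add(Z, Z)), add(Z, SSZ)))))))
  →21  S(S(S(S(S(S(add(add(Z, Z), add(Z, SSZ))))))))
  →22  S(S(S(S(S(S(add(Z, add(Z, SSZ))))))))
  →23  S(S(S(S(S(S(add(Z, SSZ)))))))
  →24  S^8(Z)

Answer: normal form = S^8(Z)  (in 24 steps)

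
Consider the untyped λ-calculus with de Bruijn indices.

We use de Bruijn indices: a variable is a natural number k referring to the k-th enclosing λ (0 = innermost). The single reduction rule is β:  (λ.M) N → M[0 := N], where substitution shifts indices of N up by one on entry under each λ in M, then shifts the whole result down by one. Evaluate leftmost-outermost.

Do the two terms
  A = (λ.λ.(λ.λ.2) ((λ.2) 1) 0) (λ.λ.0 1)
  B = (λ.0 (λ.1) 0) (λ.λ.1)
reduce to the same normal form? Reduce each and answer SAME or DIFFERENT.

Answer: DIFFERENT — A ⇓ λ.0, B ⇓ λ.λ.λ.1

Derivation:
Term A:
  start: (λ.λ.(λ.λ.2) ((λ.2) 1) 0) (λ.λ.0 1)
  step 1: λ.(λ.λ.2) ((λ.λ.λ.0 1) (λ.λ.0 1)) 0
  step 2: λ.(λ.1) 0
  step 3: λ.0

Term B:
  start: (λ.0 (λ.1) 0) (λ.λ.1)
  step 1: (λ.λ.1) (λ.λ.λ.1) (λ.λ.1)
  step 2: (λ.λ.λ.λ.1) (λ.λ.1)
  step 3: λ.λ.λ.1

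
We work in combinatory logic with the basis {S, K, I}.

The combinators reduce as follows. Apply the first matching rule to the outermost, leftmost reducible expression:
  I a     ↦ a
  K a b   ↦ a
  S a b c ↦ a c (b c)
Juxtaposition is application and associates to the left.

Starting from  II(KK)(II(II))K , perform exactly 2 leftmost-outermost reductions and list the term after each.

Answer: after 2 steps: KK(II(II))K

Working:
  start: II(KK)(II(II))K
  →1  I(KK)(II(II))K
  →2  KK(II(II))K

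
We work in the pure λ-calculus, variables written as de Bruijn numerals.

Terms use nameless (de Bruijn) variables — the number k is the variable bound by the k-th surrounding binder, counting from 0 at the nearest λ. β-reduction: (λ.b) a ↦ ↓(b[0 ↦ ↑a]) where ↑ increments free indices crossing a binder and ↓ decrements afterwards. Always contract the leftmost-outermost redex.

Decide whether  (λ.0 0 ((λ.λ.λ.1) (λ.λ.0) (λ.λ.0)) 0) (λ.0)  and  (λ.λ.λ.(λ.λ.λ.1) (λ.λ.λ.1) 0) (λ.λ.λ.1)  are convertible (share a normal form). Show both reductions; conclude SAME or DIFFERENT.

Answer: DIFFERENT — A ⇓ λ.λ.0, B ⇓ λ.λ.λ.1

Derivation:
Term A:
  start: (λ.0 0 ((λ.λ.λ.1) (λ.λ.0) (λ.λ.0)) 0) (λ.0)
  →1  (λ.0) (λ.0) ((λ.λ.λ.1) (λ.λ.0) (λ.λ.0)) (λ.0)
  →2  (λ.0) ((λ.λ.λ.1) (λ.λ.0) (λ.λ.0)) (λ.0)
  →3  (λ.λ.λ.1) (λ.λ.0) (λ.λ.0) (λ.0)
  →4  (λ.λ.1) (λ.λ.0) (λ.0)
  →5  (λ.λ.λ.0) (λ.0)
  →6  λ.λ.0

Term B:
  start: (λ.λ.λ.(λ.λ.λ.1) (λ.λ.λ.1) 0) (λ.λ.λ.1)
  →1  λ.λ.(λ.λ.λ.1) (λ.λ.λ.1) 0
  →2  λ.λ.(λ.λ.1) 0
  →3  λ.λ.λ.1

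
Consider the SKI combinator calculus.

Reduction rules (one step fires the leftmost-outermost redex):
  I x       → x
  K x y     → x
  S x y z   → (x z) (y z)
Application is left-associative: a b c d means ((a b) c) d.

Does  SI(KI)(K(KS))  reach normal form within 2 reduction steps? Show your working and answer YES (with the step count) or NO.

Answer: NO — after 2 steps the term is K(KS)(KI(K(KS))), not yet normal

Derivation:
  start: SI(KI)(K(KS))
  [1] I(K(KS))(KI(K(KS)))
  [2] K(KS)(KI(K(KS)))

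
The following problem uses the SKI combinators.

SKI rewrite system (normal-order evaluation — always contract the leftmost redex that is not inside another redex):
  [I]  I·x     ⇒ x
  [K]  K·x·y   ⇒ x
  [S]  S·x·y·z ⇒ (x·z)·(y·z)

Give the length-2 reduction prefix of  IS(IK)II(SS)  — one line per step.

  start: IS(IK)II(SS)
  →1  S(IK)II(SS)
  →2  IKI(II)(SS)

Answer: after 2 steps: IKI(II)(SS)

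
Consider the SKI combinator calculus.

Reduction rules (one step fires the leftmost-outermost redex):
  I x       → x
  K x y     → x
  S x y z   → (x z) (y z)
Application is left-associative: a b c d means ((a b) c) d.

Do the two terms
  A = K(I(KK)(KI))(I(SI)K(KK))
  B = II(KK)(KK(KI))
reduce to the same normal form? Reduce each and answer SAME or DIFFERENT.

Term A:
  start: K(I(KK)(KI))(I(SI)K(KK))
  step 1: I(KK)(KI)
  step 2: KK(KI)
  step 3: K

Term B:
  start: II(KK)(KK(KI))
  step 1: I(KK)(KK(KI))
  step 2: KK(KK(KI))
  step 3: K

Answer: SAME — A ⇓ K, B ⇓ K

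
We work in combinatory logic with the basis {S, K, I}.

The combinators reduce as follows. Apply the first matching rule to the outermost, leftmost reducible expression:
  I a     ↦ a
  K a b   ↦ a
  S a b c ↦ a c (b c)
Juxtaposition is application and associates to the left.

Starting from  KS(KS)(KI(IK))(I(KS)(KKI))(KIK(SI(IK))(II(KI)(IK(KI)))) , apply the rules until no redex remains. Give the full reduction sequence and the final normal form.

  start: KS(KS)(KI(IK))(I(KS)(KKI))(KIK(SI(IK))(II(KI)(IK(KI))))
  step 1: S(KI(IK))(I(KS)(KKI))(KIK(SI(IK))(II(KI)(IK(KI))))
  step 2: KI(IK)(KIK(SI(IK))(II(KI)(IK(KI))))(I(KS)(KKI)(KIK(SI(IK))(II(KI)(IK(KI)))))
  step 3: I(KIK(SI(IK))(II(KI)(IK(KI))))(I(KS)(KKI)(KIK(SI(IK))(II(KI)(IK(KI)))))
  step 4: KIK(SI(IK))(II(KI)(IK(KI)))(I(KS)(KKI)(KIK(SI(IK))(II(KI)(IK(KI)))))
  step 5: I(SI(IK))(II(KI)(IK(KI)))(I(KS)(KKI)(KIK(SI(IK))(II(KI)(IK(KI)))))
  step 6: SI(IK)(II(KI)(IK(KI)))(I(KS)(KKI)(KIK(SI(IK))(II(KI)(IK(KI)))))
  step 7: I(II(KI)(IK(KI)))(IK(II(KI)(IK(KI))))(I(KS)(KKI)(KIK(SI(IK))(II(KI)(IK(KI)))))
  step 8: II(KI)(IK(KI))(IK(II(KI)(IK(KI))))(I(KS)(KKI)(KIK(SI(IK))(II(KI)(IK(KI)))))
  step 9: I(KI)(IK(KI))(IK(II(KI)(IK(KI))))(I(KS)(KKI)(KIK(SI(IK))(II(KI)(IK(KI)))))
  step 10: KI(IK(KI))(IK(II(KI)(IK(KI))))(I(KS)(KKI)(KIK(SI(IK))(II(KI)(IK(KI)))))
  step 11: I(IK(II(KI)(IK(KI))))(I(KS)(KKI)(KIK(SI(IK))(II(KI)(IK(KI)))))
  step 12: IK(II(KI)(IK(KI)))(I(KS)(KKI)(KIK(SI(IK))(II(KI)(IK(KI)))))
  step 13: K(II(KI)(IK(KI)))(I(KS)(KKI)(KIK(SI(IK))(II(KI)(IK(KI)))))
  step 14: II(KI)(IK(KI))
  step 15: I(KI)(IK(KI))
  step 16: KI(IK(KI))
  step 17: I

Answer: normal form = I  (in 17 steps)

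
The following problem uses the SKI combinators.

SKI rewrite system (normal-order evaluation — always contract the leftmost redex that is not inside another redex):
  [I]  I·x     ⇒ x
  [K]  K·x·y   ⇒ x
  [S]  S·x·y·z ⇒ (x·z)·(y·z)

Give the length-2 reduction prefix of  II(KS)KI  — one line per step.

  start: II(KS)KI
  [1] I(KS)KI
  [2] KSKI

Answer: after 2 steps: KSKI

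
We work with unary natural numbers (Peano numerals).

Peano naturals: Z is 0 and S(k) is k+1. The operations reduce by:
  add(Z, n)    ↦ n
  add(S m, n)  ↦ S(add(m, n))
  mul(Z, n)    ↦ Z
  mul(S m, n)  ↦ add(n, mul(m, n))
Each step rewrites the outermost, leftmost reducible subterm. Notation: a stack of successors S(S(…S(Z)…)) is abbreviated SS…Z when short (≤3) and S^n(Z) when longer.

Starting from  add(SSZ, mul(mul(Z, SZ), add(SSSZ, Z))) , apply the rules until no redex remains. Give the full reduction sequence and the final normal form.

  start: add(SSZ, mul(mul(Z, SZ), add(SSSZ, Z)))
  →1  S(add(SZ, mul(mul(Z, SZ), add(SSSZ, Z))))
  →2  S(S(add(Z, mul(mul(Z, SZ), add(SSSZ, Z)))))
  →3  S(S(mul(mul(Z, SZ), add(SSSZ, Z))))
  →4  S(S(mul(Z, add(SSSZ, Z))))
  →5  SSZ

Answer: normal form = SSZ  (in 5 steps)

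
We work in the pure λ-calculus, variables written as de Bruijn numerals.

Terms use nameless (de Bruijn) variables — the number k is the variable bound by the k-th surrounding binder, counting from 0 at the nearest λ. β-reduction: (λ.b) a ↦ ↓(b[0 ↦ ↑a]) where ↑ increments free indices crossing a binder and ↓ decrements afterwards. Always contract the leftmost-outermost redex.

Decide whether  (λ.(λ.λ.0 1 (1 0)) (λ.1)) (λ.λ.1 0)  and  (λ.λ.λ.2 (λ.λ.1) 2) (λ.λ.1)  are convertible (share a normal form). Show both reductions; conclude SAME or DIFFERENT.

Term A:
  start: (λ.(λ.λ.0 1 (1 0)) (λ.1)) (λ.λ.1 0)
  step 1: (λ.λ.0 1 (1 0)) (λ.λ.λ.1 0)
  step 2: λ.0 (λ.λ.λ.1 0) ((λ.λ.λ.1 0) 0)
  step 3: λ.0 (λ.λ.λ.1 0) (λ.λ.1 0)

Term B:
  start: (λ.λ.λ.2 (λ.λ.1) 2) (λ.λ.1)
  step 1: λ.λ.(λ.λ.1) (λ.λ.1) (λ.λ.1)
  step 2: λ.λ.(λ.λ.λ.1) (λ.λ.1)
  step 3: λ.λ.λ.λ.1

Answer: DIFFERENT — A ⇓ λ.0 (λ.λ.λ.1 0) (λ.λ.1 0), B ⇓ λ.λ.λ.λ.1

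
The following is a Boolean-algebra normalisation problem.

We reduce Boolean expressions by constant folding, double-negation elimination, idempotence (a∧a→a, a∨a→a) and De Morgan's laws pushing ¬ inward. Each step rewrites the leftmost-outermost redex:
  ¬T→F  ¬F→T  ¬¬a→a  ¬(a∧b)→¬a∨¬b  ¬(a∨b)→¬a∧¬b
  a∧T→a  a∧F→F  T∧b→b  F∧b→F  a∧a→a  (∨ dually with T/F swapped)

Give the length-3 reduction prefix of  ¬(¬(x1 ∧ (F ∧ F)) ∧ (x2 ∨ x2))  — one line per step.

Answer: after 3 steps: (x1 ∧ F) ∨ ¬(x2 ∨ x2)

Working:
  start: ¬(¬(x1 ∧ (F ∧ F)) ∧ (x2 ∨ x2))
  [1] ¬¬(x1 ∧ (F ∧ F)) ∨ ¬(x2 ∨ x2)
  [2] (x1 ∧ (F ∧ F)) ∨ ¬(x2 ∨ x2)
  [3] (x1 ∧ F) ∨ ¬(x2 ∨ x2)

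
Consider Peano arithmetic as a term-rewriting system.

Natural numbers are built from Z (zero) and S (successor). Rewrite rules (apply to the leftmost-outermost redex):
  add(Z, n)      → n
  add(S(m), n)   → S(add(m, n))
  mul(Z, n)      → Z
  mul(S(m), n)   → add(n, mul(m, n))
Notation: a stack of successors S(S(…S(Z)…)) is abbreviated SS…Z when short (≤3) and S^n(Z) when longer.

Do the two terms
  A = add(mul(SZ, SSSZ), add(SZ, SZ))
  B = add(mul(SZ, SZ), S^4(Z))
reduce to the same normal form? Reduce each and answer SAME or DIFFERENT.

Term A:
  start: add(mul(SZ, SSSZ), add(SZ, SZ))
  [1] add(add(SSSZ, mul(Z, SSSZ)), add(SZ, SZ))
  [2] add(S(add(SSZ, mul(Z, SSSZ))), add(SZ, SZ))
  [3] S(add(add(SSZ, mul(Z, SSSZ)), add(SZ, SZ)))
  [4] S(add(S(add(SZ, mul(Z, SSSZ))), add(SZ, SZ)))
  [5] S(S(add(add(SZ, mul(Z, SSSZ)), add(SZ, SZ))))
  [6] S(S(add(S(add(Z, mul(Z, SSSZ))), add(SZ, SZ))))
  [7] S(S(S(add(add(Z, mul(Z, SSSZ)), add(SZ, SZ)))))
  [8] S(S(S(add(mul(Z, SSSZ), add(SZ, SZ)))))
  [9] S(S(S(add(Z, add(SZ, SZ)))))
  [10] S(S(S(add(SZ, SZ))))
  [11] S(S(S(S(add(Z, SZ)))))
  [12] S^5(Z)

Term B:
  start: add(mul(SZ, SZ), S^4(Z))
  [1] add(add(SZ, mul(Z, SZ)), S^4(Z))
  [2] add(S(add(Z, mul(Z, SZ))), S^4(Z))
  [3] S(add(add(Z, mul(Z, SZ)), S^4(Z)))
  [4] S(add(mul(Z, SZ), S^4(Z)))
  [5] S(add(Z, S^4(Z)))
  [6] S^5(Z)

Answer: SAME — A ⇓ S^5(Z), B ⇓ S^5(Z)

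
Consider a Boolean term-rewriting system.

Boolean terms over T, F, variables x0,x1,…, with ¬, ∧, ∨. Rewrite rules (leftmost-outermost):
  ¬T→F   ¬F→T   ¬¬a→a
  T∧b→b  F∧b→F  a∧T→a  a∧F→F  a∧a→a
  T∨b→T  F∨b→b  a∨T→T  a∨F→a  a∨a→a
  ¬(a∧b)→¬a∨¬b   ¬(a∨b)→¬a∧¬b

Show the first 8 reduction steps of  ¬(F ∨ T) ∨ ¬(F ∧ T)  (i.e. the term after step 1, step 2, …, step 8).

  start: ¬(F ∨ T) ∨ ¬(F ∧ T)
  →1  (¬F ∧ ¬T) ∨ ¬(F ∧ T)
  →2  (T ∧ ¬T) ∨ ¬(F ∧ T)
  →3  ¬T ∨ ¬(F ∧ T)
  →4  F ∨ ¬(F ∧ T)
  →5  ¬(F ∧ T)
  →6  ¬F ∨ ¬T
  →7  T ∨ ¬T
  →8  T

Answer: after 8 steps: T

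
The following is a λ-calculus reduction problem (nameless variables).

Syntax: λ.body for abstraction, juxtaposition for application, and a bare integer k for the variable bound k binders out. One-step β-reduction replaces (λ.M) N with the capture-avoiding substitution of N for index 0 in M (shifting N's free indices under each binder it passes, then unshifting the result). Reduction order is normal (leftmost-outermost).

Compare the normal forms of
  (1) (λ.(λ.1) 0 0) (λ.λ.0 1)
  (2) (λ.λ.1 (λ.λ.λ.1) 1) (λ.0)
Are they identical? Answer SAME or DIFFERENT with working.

Term A:
  start: (λ.(λ.1) 0 0) (λ.λ.0 1)
  →1  (λ.λ.λ.0 1) (λ.λ.0 1) (λ.λ.0 1)
  →2  (λ.λ.0 1) (λ.λ.0 1)
  →3  λ.0 (λ.λ.0 1)

Term B:
  start: (λ.λ.1 (λ.λ.λ.1) 1) (λ.0)
  →1  λ.(λ.0) (λ.λ.λ.1) (λ.0)
  →2  λ.(λ.λ.λ.1) (λ.0)
  →3  λ.λ.λ.1

Answer: DIFFERENT — A ⇓ λ.0 (λ.λ.0 1), B ⇓ λ.λ.λ.1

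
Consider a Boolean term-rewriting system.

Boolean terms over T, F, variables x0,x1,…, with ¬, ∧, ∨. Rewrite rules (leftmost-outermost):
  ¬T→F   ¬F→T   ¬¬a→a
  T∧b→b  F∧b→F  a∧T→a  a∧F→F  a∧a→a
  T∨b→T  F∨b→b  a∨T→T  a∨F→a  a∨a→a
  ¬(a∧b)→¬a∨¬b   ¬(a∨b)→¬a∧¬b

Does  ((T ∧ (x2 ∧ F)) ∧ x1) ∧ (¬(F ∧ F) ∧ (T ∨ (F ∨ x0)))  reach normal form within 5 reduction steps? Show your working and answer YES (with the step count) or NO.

Answer: YES — reaches normal form F in 4 ≤ 5 steps

Derivation:
  start: ((T ∧ (x2 ∧ F)) ∧ x1) ∧ (¬(F ∧ F) ∧ (T ∨ (F ∨ x0)))
  [1] ((x2 ∧ F) ∧ x1) ∧ (¬(F ∧ F) ∧ (T ∨ (F ∨ x0)))
  [2] (F ∧ x1) ∧ (¬(F ∧ F) ∧ (T ∨ (F ∨ x0)))
  [3] F ∧ (¬(F ∧ F) ∧ (T ∨ (F ∨ x0)))
  [4] F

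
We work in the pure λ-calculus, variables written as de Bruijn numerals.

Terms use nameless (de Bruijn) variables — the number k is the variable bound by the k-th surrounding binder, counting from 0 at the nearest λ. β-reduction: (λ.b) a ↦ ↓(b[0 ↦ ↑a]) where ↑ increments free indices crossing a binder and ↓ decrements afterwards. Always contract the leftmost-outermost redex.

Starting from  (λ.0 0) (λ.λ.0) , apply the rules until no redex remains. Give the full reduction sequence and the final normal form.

Answer: normal form = λ.0  (in 2 steps)

Working:
  start: (λ.0 0) (λ.λ.0)
  step 1: (λ.λ.0) (λ.λ.0)
  step 2: λ.0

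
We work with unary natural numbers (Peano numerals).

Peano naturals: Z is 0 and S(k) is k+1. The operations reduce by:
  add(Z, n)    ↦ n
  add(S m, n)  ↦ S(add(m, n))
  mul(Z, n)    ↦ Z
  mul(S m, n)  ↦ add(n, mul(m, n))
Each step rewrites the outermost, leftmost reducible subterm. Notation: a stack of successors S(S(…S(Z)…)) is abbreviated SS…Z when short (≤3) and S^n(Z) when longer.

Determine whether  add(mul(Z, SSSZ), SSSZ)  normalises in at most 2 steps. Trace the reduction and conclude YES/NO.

Answer: YES — reaches normal form SSSZ in 2 ≤ 2 steps

Reduction:
  start: add(mul(Z, SSSZ), SSSZ)
  step 1: add(Z, SSSZ)
  step 2: SSSZ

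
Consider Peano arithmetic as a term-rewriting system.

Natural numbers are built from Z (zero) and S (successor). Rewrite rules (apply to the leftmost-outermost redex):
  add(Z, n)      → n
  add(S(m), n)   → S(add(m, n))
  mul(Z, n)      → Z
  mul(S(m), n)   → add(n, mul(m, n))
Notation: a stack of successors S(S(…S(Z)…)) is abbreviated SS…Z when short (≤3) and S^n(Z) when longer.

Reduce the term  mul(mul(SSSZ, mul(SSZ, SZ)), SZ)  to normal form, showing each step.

  start: mul(mul(SSSZ, mul(SSZ, SZ)), SZ)
  [1] mul(add(mul(SSZ, SZ), mul(SSZ, mul(SSZ, SZ))), SZ)
  [2] mul(add(add(SZ, mul(SZ, SZ)), mul(SSZ, mul(SSZ, SZ))), SZ)
  [3] mul(add(S(add(Z, mul(SZ, SZ))), mul(SSZ, mul(SSZ, SZ))), SZ)
  [4] mul(S(add(add(Z, mul(SZ, SZ)), mul(SSZ, mul(SSZ, SZ)))), SZ)
  [5] add(SZ, mul(add(add(Z, mul(SZ, SZ)), mul(SSZ, mul(SSZ, SZ))), SZ))
  [6] S(add(Z, mul(add(add(Z, mul(SZ, SZ)), mul(SSZ, mul(SSZ, SZ))), SZ)))
  [7] S(mul(add(add(Z, mul(SZ, SZ)), mul(SSZ, mul(SSZ, SZ))), SZ))
  [8] S(mul(add(mul(SZ, SZ), mul(SSZ, mul(SSZ, SZ))), SZ))
  [9] S(mul(add(add(SZ, mul(Z, SZ)), mul(SSZ, mul(SSZ, SZ))), SZ))
  [10] S(mul(add(S(add(Z, mul(Z, SZ))), mul(SSZ, mul(SSZ, SZ))), SZ))
  [11] S(mul(S(add(add(Z, mul(Z, SZ)), mul(SSZ, mul(SSZ, SZ)))), SZ))
  [12] S(add(SZ, mul(add(add(Z, mul(Z, SZ)), mul(SSZ, mul(SSZ, SZ))), SZ)))
  [13] S(S(add(Z, mul(add(add(Z, mul(Z, SZ)), mul(SSZ, mul(SSZ, SZ))), SZ))))
  [14] S(S(mul(add(add(Z, mul(Z, SZ)), mul(SSZ, mul(SSZ, SZ))), SZ)))
  [15] S(S(mul(add(mul(Z, SZ), mul(SSZ, mul(SSZ, SZ))), SZ)))
  [16] S(S(mul(add(Z, mul(SSZ, mul(SSZ, SZ))), SZ)))
  [17] S(S(mul(mul(SSZ, mul(SSZ, SZ)), SZ)))
  [18] S(S(mul(add(mul(SSZ, SZ), mul(SZ, mul(SSZ, SZ))), SZ)))
  [19] S(S(mul(add(add(SZ, mul(SZ, SZ)), mul(SZ, mul(SSZ, SZ))), SZ)))
  [20] S(S(mul(add(S(add(Z, mul(SZ, SZ))), mul(SZ, mul(SSZ, SZ))), SZ)))
  [21] S(S(mul(S(add(add(Z, mul(SZ, SZ)), mul(SZ, mul(SSZ, SZ)))), SZ)))
  [22] S(S(add(SZ, mul(add(add(Z, mul(SZ, SZ)), mul(SZ, mul(SSZ, SZ))), SZ))))
  [23] S(S(S(add(Z, mul(add(add(Z, mul(SZ, SZ)), mul(SZ, mul(SSZ, SZ))), SZ)))))
  [24] S(S(S(mul(add(add(Z, mul(SZ, SZ)), mul(SZ, mul(SSZ, SZ))), SZ))))
  [25] S(S(S(mul(add(mul(SZ, SZ), mul(SZ, mul(SSZ, SZ))), SZ))))
  [26] S(S(S(mul(add(add(SZ, mul(Z, SZ)), mul(SZ, mul(SSZ, SZ))), SZ))))
  [27] S(S(S(mul(add(S(add(Z, mul(Z, SZ))), mul(SZ, mul(SSZ, SZ))), SZ))))
  [28] S(S(S(mul(S(add(add(Z, mul(Z, SZ)), mul(SZ, mul(SSZ, SZ)))), SZ))))
  [29] S(S(S(add(SZ, mul(add(add(Z, mul(Z, SZ)), mul(SZ, mul(SSZ, SZ))), SZ)))))
  [30] S(S(S(S(add(Z, mul(add(add(Z, mul(Z, SZ)), mul(SZ, mul(SSZ, SZ))), SZ))))))
  [31] S(S(S(S(mul(add(add(Z, mul(Z, SZ)), mul(SZ, mul(SSZ, SZ))), SZ)))))
  [32] S(S(S(S(mul(add(mul(Z, SZ), mul(SZ, mul(SSZ, SZ))), SZ)))))
  [33] S(S(S(S(mul(add(Z, mul(SZ, mul(SSZ, SZ))), SZ)))))
  [34] S(S(S(S(mul(mul(SZ, mul(SSZ, SZ)), SZ)))))
  [35] S(S(S(S(mul(add(mul(SSZ, SZ), mul(Z, mul(SSZ, SZ))), SZ)))))
  [36] S(S(S(S(mul(add(add(SZ, mul(SZ, SZ)), mul(Z, mul(SSZ, SZ))), SZ)))))
  [37] S(S(S(S(mul(add(S(add(Z, mul(SZ, SZ))), mul(Z, mul(SSZ, SZ))), SZ)))))
  [38] S(S(S(S(mul(S(add(add(Z, mul(SZ, SZ)), mul(Z, mul(SSZ, SZ)))), SZ)))))
  [39] S(S(S(S(add(SZ, mul(add(add(Z, mul(SZ, SZ)), mul(Z, mul(SSZ, SZ))), SZ))))))
  [40] S(S(S(S(S(add(Z, mul(add(add(Z, mul(SZ, SZ)), mul(Z, mul(SSZ, SZ))), SZ)))))))
  [41] S(S(S(S(S(mul(add(add(Z, mul(SZ, SZ)), mul(Z, mul(SSZ, SZ))), SZ))))))
  [42] S(S(S(S(S(mul(add(mul(SZ, SZ), mul(Z, mul(SSZ, SZ))), SZ))))))
  [43] S(S(S(S(S(mul(add(add(SZ, mul(Z, SZ)), mul(Z, mul(SSZ, SZ))), SZ))))))
  [44] S(S(S(S(S(mul(add(S(add(Z, mul(Z, SZ))), mul(Z, mul(SSZ, SZ))), SZ))))))
  [45] S(S(S(S(S(mul(S(add(add(Z, mul(Z, SZ)), mul(Z, mul(SSZ, SZ)))), SZ))))))
  [46] S(S(S(S(S(add(SZ, mul(add(add(Z, mul(Z, SZ)), mul(Z, mul(SSZ, SZ))), SZ)))))))
  [47] S(S(S(S(S(S(add(Z, mul(add(add(Z, mul(Z, SZ)), mul(Z, mul(SSZ, SZ))), SZ))))))))
  [48] S(S(S(S(S(S(mul(add(add(Z, mul(Z, SZ)), mul(Z, mul(SSZ, SZ))), SZ)))))))
  [49] S(S(S(S(S(S(mul(add(mul(Z, SZ), mul(Z, mul(SSZ, SZ))), SZ)))))))
  [50] S(S(S(S(S(S(mul(add(Z, mul(Z, mul(SSZ, SZ))), SZ)))))))
  [51] S(S(S(S(S(S(mul(mul(Z, mul(SSZ, SZ)), SZ)))))))
  [52] S(S(S(S(S(S(mul(Z, SZ)))))))
  [53] S^6(Z)

Answer: normal form = S^6(Z)  (in 53 steps)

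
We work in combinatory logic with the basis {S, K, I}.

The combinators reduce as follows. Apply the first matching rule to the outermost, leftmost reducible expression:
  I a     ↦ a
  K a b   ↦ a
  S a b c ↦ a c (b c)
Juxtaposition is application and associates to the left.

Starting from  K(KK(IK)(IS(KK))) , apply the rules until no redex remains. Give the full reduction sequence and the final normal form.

  start: K(KK(IK)(IS(KK)))
  [1] K(K(IS(KK)))
  [2] K(K(S(KK)))

Answer: normal form = K(K(S(KK)))  (in 2 steps)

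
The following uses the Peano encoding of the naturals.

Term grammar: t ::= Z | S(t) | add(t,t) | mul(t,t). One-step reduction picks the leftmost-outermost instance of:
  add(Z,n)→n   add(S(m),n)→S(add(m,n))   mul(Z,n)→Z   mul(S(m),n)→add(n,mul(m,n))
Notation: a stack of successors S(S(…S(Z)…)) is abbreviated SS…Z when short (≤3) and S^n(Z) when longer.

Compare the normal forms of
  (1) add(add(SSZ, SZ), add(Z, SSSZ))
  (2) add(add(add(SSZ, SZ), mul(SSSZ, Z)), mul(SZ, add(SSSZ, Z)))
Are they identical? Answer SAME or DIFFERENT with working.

Term A:
  start: add(add(SSZ, SZ), add(Z, SSSZ))
  [1] add(S(add(SZ, SZ)), add(Z, SSSZ))
  [2] S(add(add(SZ, SZ), add(Z, SSSZ)))
  [3] S(add(S(add(Z, SZ)), add(Z, SSSZ)))
  [4] S(S(add(add(Z, SZ), add(Z, SSSZ))))
  [5] S(S(add(SZ, add(Z, SSSZ))))
  [6] S(S(S(add(Z, add(Z, SSSZ)))))
  [7] S(S(S(add(Z, SSSZ))))
  [8] S^6(Z)

Term B:
  start: add(add(add(SSZ, SZ), mul(SSSZ, Z)), mul(SZ, add(SSSZ, Z)))
  [1] add(add(S(add(SZ, SZ)), mul(SSSZ, Z)), mul(SZ, add(SSSZ, Z)))
  [2] add(S(add(add(SZ, SZ), mul(SSSZ, Z))), mul(SZ, add(SSSZ, Z)))
  [3] S(add(add(add(SZ, SZ), mul(SSSZ, Z)), mul(SZ, add(SSSZ, Z))))
  [4] S(add(add(S(add(Z, SZ)), mul(SSSZ, Z)), mul(SZ, add(SSSZ, Z))))
  [5] S(add(S(add(add(Z, SZ), mul(SSSZ, Z))), mul(SZ, add(SSSZ, Z))))
  [6] S(S(add(add(add(Z, SZ), mul(SSSZ, Z)), mul(SZ, add(SSSZ, Z)))))
  [7] S(S(add(add(SZ, mul(SSSZ, Z)), mul(SZ, add(SSSZ, Z)))))
  [8] S(S(add(S(add(Z, mul(SSSZ, Z))), mul(SZ, add(SSSZ, Z)))))
  [9] S(S(S(add(add(Z, mul(SSSZ, Z)), mul(SZ, add(SSSZ, Z))))))
  [10] S(S(S(add(mul(SSSZ, Z), mul(SZ, add(SSSZ, Z))))))
  [11] S(S(S(add(add(Z, mul(SSZ, Z)), mul(SZ, add(SSSZ, Z))))))
  [12] S(S(S(add(mul(SSZ, Z), mul(SZ, add(SSSZ, Z))))))
  [13] S(S(S(add(add(Z, mul(SZ, Z)), mul(SZ, add(SSSZ, Z))))))
  [14] S(S(S(add(mul(SZ, Z), mul(SZ, add(SSSZ, Z))))))
  [15] S(S(S(add(add(Z, mul(Z, Z)), mul(SZ, add(SSSZ, Z))))))
  [16] S(S(S(add(mul(Z, Z), mul(SZ, add(SSSZ, Z))))))
  [17] S(S(S(add(Z, mul(SZ, add(SSSZ, Z))))))
  [18] S(S(S(mul(SZ, add(SSSZ, Z)))))
  [19] S(S(S(add(add(SSSZ, Z), mul(Z, add(SSSZ, Z))))))
  [20] S(S(S(add(S(add(SSZ, Z)), mul(Z, add(SSSZ, Z))))))
  [21] S(S(S(S(add(add(SSZ, Z), mul(Z, add(SSSZ, Z)))))))
  [22] S(S(S(S(add(S(add(SZ, Z)), mul(Z, add(SSSZ, Z)))))))
  [23] S(S(S(S(S(add(add(SZ, Z), mul(Z, add(SSSZ, Z))))))))
  [24] S(S(S(S(S(add(S(add(Z, Z)), mul(Z, add(SSSZ, Z))))))))
  [25] S(S(S(S(S(S(add(add(Z, Z), mul(Z, add(SSSZ, Z)))))))))
  [26] S(S(S(S(S(S(add(Z, mul(Z, add(SSSZ, Z)))))))))
  [27] S(S(S(S(S(S(mul(Z, add(SSSZ, Z))))))))
  [28] S^6(Z)

Answer: SAME — A ⇓ S^6(Z), B ⇓ S^6(Z)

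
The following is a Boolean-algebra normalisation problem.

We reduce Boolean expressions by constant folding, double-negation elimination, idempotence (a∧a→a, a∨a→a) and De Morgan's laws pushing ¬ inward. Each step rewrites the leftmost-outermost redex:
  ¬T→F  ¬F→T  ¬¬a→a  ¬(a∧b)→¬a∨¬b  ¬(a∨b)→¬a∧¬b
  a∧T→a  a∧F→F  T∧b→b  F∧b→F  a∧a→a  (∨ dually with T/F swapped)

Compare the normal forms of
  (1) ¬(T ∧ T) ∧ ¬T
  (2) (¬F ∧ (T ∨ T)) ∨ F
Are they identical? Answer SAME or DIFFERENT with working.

Answer: DIFFERENT — A ⇓ F, B ⇓ T

Reduction:
Term A:
  start: ¬(T ∧ T) ∧ ¬T
  [1] (¬T ∨ ¬T) ∧ ¬T
  [2] ¬T ∧ ¬T
  [3] ¬T
  [4] F

Term B:
  start: (¬F ∧ (T ∨ T)) ∨ F
  [1] ¬F ∧ (T ∨ T)
  [2] T ∧ (T ∨ T)
  [3] T ∨ T
  [4] T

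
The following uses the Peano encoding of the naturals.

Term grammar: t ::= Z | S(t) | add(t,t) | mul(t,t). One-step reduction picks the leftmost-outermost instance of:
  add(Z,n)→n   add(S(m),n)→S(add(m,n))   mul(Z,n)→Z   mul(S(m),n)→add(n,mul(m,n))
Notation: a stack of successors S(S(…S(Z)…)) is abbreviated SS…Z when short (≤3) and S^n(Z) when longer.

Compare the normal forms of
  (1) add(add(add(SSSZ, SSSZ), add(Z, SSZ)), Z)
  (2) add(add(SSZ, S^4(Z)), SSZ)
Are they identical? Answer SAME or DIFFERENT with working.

Answer: SAME — A ⇓ S^8(Z), B ⇓ S^8(Z)

Working:
Term A:
  start: add(add(add(SSSZ, SSSZ), add(Z, SSZ)), Z)
  →1  add(add(S(add(SSZ, SSSZ)), add(Z, SSZ)), Z)
  →2  add(S(add(add(SSZ, SSSZ), add(Z, SSZ))), Z)
  →3  S(add(add(add(SSZ, SSSZ), add(Z, SSZ)), Z))
  →4  S(add(add(S(add(SZ, SSSZ)), add(Z, SSZ)), Z))
  →5  S(add(S(add(add(SZ, SSSZ), add(Z, SSZ))), Z))
  →6  S(S(add(add(add(SZ, SSSZ), add(Z, SSZ)), Z)))
  →7  S(S(add(add(S(add(Z, SSSZ)), add(Z, SSZ)), Z)))
  →8  S(S(add(S(add(add(Z, SSSZ), add(Z, SSZ))), Z)))
  →9  S(S(S(add(add(add(Z, SSSZ), add(Z, SSZ)), Z))))
  →10  S(S(S(add(add(SSSZ, add(Z, SSZ)), Z))))
  →11  S(S(S(add(S(add(SSZ, add(Z, SSZ))), Z))))
  →12  S(S(S(S(add(add(SSZ, add(Z, SSZ)), Z)))))
  →13  S(S(S(S(add(S(add(SZ, add(Z, SSZ))), Z)))))
  →14  S(S(S(S(S(add(add(SZ, add(Z, SSZ)), Z))))))
  →15  S(S(S(S(S(add(S(add(Z, add(Z, SSZ))), Z))))))
  →16  S(S(S(S(S(S(add(add(Z, add(Z, SSZ)), Z)))))))
  →17  S(S(S(S(S(S(add(add(Z, SSZ), Z)))))))
  →18  S(S(S(S(S(S(add(SSZ, Z)))))))
  →19  S(S(S(S(S(S(S(add(SZ, Z))))))))
  →20  S(S(S(S(S(S(S(S(add(Z, Z)))))))))
  →21  S^8(Z)

Term B:
  start: add(add(SSZ, S^4(Z)), SSZ)
  →1  add(S(add(SZ, S^4(Z))), SSZ)
  →2  S(add(add(SZ, S^4(Z)), SSZ))
  →3  S(add(S(add(Z, S^4(Z))), SSZ))
  →4  S(S(add(add(Z, S^4(Z)), SSZ)))
  →5  S(S(add(S^4(Z), SSZ)))
  →6  S(S(S(add(SSSZ, SSZ))))
  →7  S(S(S(S(add(SSZ, SSZ)))))
  →8  S(S(S(S(S(add(SZ, SSZ))))))
  →9  S(S(S(S(S(S(add(Z, SSZ)))))))
  →10  S^8(Z)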